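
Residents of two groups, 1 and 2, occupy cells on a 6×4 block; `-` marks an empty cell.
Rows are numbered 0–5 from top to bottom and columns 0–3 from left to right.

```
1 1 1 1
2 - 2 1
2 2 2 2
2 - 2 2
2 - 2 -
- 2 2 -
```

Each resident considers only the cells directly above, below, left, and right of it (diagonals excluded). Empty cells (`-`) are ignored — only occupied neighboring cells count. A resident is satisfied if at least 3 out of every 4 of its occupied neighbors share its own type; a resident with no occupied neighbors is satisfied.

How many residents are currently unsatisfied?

Row 0: (0,0)1 1/2 unhappy · (0,1)1 2/2 ok · (0,2)1 2/3 unhappy · (0,3)1 2/2 ok
Row 1: (1,0)2 1/2 unhappy · (1,2)2 1/3 unhappy · (1,3)1 1/3 unhappy
Row 2: (2,0)2 3/3 ok · (2,1)2 2/2 ok · (2,2)2 4/4 ok · (2,3)2 2/3 unhappy
Row 3: (3,0)2 2/2 ok · (3,2)2 3/3 ok · (3,3)2 2/2 ok
Row 4: (4,0)2 1/1 ok · (4,2)2 2/2 ok
Row 5: (5,1)2 1/1 ok · (5,2)2 2/2 ok
Unsatisfied: (0,0), (0,2), (1,0), (1,2), (1,3), (2,3) — 6 in total.

6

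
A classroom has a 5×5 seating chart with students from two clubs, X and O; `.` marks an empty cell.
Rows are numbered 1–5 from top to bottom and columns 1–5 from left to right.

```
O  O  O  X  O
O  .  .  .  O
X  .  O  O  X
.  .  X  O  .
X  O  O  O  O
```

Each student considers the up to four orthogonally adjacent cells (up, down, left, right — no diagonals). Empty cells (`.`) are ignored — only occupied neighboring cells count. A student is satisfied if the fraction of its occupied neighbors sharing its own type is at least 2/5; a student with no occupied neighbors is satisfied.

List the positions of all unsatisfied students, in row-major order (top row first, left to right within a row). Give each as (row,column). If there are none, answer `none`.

(1,4), (3,1), (3,5), (4,3), (5,1)

Row 1: (1,1)O 2/2 satisfied · (1,2)O 2/2 satisfied · (1,3)O 1/2 satisfied · (1,4)X 0/2 not · (1,5)O 1/2 satisfied
Row 2: (2,1)O 1/2 satisfied · (2,5)O 1/2 satisfied
Row 3: (3,1)X 0/1 not · (3,3)O 1/2 satisfied · (3,4)O 2/3 satisfied · (3,5)X 0/2 not
Row 4: (4,3)X 0/3 not · (4,4)O 2/3 satisfied
Row 5: (5,1)X 0/1 not · (5,2)O 1/2 satisfied · (5,3)O 2/3 satisfied · (5,4)O 3/3 satisfied · (5,5)O 1/1 satisfied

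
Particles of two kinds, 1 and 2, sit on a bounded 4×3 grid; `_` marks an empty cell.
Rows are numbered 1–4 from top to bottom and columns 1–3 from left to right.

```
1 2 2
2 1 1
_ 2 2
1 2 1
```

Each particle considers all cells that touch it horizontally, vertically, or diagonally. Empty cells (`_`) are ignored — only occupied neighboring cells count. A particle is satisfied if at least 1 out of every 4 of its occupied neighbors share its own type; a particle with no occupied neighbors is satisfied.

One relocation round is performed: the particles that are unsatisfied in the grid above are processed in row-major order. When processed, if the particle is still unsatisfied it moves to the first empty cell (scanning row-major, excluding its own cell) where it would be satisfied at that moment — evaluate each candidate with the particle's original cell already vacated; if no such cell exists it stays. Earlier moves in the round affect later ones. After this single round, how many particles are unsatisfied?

Initially unsatisfied (in order): (2,3), (4,1), (4,3).
  (2,3) → (3,1).
  (4,1): now satisfied by earlier moves; stays.
  (4,3): no empty cell satisfies it; stays.
Resulting grid:
1 2 2
2 1 _
1 2 2
1 2 1
Unsatisfied now: (4,3).

1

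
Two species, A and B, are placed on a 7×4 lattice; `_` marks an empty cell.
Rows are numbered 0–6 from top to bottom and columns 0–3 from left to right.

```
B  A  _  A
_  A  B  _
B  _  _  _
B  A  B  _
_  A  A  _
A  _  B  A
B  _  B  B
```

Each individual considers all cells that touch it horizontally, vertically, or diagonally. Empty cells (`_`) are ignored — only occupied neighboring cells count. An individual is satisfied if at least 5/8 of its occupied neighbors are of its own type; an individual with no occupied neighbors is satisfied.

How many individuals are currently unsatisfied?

15

(0,0)B 0/2 not
(0,1)A 1/3 not
(0,3)A 0/1 not
(1,1)A 1/4 not
(1,2)B 0/3 not
(2,0)B 1/3 not
(3,0)B 1/3 not
(3,1)A 2/5 not
(3,2)B 0/3 not
(4,1)A 3/6 not
(4,2)A 3/5 not
(5,0)A 1/2 not
(5,2)B 2/5 not
(5,3)A 1/4 not
(6,0)B 0/1 not
(6,2)B 2/3 satisfied
(6,3)B 2/3 satisfied
Unsatisfied: (0,0), (0,1), (0,3), (1,1), (1,2), (2,0), (3,0), (3,1), (3,2), (4,1), (4,2), (5,0), (5,2), (5,3), (6,0) — 15 in total.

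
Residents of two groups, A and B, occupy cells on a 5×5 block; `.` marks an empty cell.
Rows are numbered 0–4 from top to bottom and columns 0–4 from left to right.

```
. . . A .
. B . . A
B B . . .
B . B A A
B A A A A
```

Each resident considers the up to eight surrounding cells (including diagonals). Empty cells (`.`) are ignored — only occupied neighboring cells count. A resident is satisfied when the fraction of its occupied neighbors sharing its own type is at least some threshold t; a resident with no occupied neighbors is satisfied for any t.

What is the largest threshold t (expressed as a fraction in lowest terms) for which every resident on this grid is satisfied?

1/5

Row 0: (0,3)A 1/1
Row 1: (1,1)B 2/2 · (1,4)A 1/1
Row 2: (2,0)B 3/3 · (2,1)B 4/4
Row 3: (3,0)B 3/4 · (3,2)B 1/5 · (3,3)A 4/5 · (3,4)A 3/3
Row 4: (4,0)B 1/2 · (4,1)A 1/4 · (4,2)A 3/4 · (4,3)A 4/5 · (4,4)A 3/3
The smallest same-type fraction is 1/5 at (3,2), which reduces to 1/5. Any threshold above that leaves this resident unsatisfied.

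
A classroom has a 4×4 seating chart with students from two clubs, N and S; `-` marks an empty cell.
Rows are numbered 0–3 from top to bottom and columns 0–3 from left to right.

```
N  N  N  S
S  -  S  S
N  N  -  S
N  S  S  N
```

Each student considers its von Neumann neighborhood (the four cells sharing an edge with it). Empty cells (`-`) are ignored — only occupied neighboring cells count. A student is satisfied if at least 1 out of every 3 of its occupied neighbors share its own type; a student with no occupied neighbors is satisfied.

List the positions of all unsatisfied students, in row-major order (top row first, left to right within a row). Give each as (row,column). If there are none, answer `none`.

(0,0)N 1/2 ok
(0,1)N 2/2 ok
(0,2)N 1/3 ok
(0,3)S 1/2 ok
(1,0)S 0/2 unhappy
(1,2)S 1/2 ok
(1,3)S 3/3 ok
(2,0)N 2/3 ok
(2,1)N 1/2 ok
(2,3)S 1/2 ok
(3,0)N 1/2 ok
(3,1)S 1/3 ok
(3,2)S 1/2 ok
(3,3)N 0/2 unhappy

(1,0), (3,3)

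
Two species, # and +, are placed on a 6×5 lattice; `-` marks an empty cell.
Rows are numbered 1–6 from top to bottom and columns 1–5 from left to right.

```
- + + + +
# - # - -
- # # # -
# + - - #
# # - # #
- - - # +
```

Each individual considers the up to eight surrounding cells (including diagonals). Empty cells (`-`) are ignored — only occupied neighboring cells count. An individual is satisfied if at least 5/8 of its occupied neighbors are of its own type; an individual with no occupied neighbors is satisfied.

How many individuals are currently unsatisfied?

(1,2)+ 1/3 ✗
(1,3)+ 2/3 ✓
(1,4)+ 2/3 ✓
(1,5)+ 1/1 ✓
(2,1)# 1/2 ✗
(2,3)# 3/6 ✗
(3,2)# 4/5 ✓
(3,3)# 3/4 ✓
(3,4)# 3/3 ✓
(4,1)# 3/4 ✓
(4,2)+ 0/5 ✗
(4,5)# 3/3 ✓
(5,1)# 2/3 ✓
(5,2)# 2/3 ✓
(5,4)# 3/4 ✓
(5,5)# 3/4 ✓
(6,4)# 2/3 ✓
(6,5)+ 0/3 ✗
Unsatisfied: (1,2), (2,1), (2,3), (4,2), (6,5) — 5 in total.

5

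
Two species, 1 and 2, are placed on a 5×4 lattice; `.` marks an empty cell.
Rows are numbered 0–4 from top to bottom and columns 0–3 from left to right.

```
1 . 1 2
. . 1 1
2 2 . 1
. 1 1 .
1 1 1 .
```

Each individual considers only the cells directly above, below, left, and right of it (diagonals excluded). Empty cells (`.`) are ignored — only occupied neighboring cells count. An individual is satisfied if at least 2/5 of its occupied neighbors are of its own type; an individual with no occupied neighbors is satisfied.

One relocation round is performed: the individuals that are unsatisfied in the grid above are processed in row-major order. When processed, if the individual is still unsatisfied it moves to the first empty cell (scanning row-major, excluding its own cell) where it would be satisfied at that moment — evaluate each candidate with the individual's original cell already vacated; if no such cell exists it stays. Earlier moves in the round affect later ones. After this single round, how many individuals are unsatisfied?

1

Initially unsatisfied (in order): (0,3).
  (0,3) → (1,0).
Resulting grid:
1 . 1 .
2 . 1 1
2 2 . 1
. 1 1 .
1 1 1 .
Unsatisfied now: (0,0).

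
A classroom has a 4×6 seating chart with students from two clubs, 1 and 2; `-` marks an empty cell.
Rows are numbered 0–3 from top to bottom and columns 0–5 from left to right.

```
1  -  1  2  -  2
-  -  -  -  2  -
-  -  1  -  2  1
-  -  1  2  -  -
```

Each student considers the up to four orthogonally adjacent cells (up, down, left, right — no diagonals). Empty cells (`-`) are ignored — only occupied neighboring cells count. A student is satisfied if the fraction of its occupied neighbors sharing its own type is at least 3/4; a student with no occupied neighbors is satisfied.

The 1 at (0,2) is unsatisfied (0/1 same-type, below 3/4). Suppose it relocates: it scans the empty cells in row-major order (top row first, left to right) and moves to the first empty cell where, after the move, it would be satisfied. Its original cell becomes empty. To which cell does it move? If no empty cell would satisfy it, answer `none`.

(0,1)

Vacating (0,2). Empty cells in order:
  (0,1): 1/1 same-type → satisfied — stop here.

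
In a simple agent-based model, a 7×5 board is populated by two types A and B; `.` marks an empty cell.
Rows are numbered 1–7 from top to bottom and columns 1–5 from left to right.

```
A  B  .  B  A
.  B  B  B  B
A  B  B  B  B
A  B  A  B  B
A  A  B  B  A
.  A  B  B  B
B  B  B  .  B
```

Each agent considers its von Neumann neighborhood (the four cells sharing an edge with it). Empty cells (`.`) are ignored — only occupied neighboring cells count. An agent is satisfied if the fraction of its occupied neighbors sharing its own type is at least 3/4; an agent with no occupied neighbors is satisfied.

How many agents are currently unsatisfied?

16

Row 1: (1,1)A 0/1 unhappy · (1,2)B 1/2 unhappy · (1,4)B 1/2 unhappy · (1,5)A 0/2 unhappy
Row 2: (2,2)B 3/3 ok · (2,3)B 3/3 ok · (2,4)B 4/4 ok · (2,5)B 2/3 unhappy
Row 3: (3,1)A 1/2 unhappy · (3,2)B 3/4 ok · (3,3)B 3/4 ok · (3,4)B 4/4 ok · (3,5)B 3/3 ok
Row 4: (4,1)A 2/3 unhappy · (4,2)B 1/4 unhappy · (4,3)A 0/4 unhappy · (4,4)B 3/4 ok · (4,5)B 2/3 unhappy
Row 5: (5,1)A 2/2 ok · (5,2)A 2/4 unhappy · (5,3)B 2/4 unhappy · (5,4)B 3/4 ok · (5,5)A 0/3 unhappy
Row 6: (6,2)A 1/3 unhappy · (6,3)B 3/4 ok · (6,4)B 3/3 ok · (6,5)B 2/3 unhappy
Row 7: (7,1)B 1/1 ok · (7,2)B 2/3 unhappy · (7,3)B 2/2 ok · (7,5)B 1/1 ok
Unsatisfied: (1,1), (1,2), (1,4), (1,5), (2,5), (3,1), (4,1), (4,2), (4,3), (4,5), (5,2), (5,3), (5,5), (6,2), (6,5), (7,2) — 16 in total.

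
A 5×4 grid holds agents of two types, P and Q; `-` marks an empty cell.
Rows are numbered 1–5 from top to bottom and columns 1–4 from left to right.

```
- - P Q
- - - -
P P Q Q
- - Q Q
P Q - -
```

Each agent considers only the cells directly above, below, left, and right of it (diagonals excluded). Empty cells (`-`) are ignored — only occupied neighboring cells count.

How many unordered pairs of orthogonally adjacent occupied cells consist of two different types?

Scan each occupied cell's neighbors to the right and below so each pair is counted once.
From row 1: 1 unlike of 1 pairs (running 1/1).
From row 3: 1 unlike of 5 pairs (running 2/6).
From row 4: 0 unlike of 1 pairs (running 2/7).
From row 5: 1 unlike of 1 pairs (running 3/8).
Total adjacent occupied pairs: 8; unlike-type pairs: 3.

3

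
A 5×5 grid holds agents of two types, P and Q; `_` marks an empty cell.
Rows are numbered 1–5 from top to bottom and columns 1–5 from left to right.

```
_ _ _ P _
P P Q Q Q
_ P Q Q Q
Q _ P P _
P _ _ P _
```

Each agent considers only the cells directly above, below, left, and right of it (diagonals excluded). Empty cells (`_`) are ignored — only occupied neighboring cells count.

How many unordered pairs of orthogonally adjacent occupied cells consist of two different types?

6

Scan each occupied cell's neighbors to the right and below so each pair is counted once.
Row 1: P(1,4)–Q(2,4)≠  → 1/1 unlike.
Row 2: P(2,1)–P(2,2)= P(2,2)–Q(2,3)≠ P(2,2)–P(3,2)= Q(2,3)–Q(2,4)= Q(2,3)–Q(3,3)= Q(2,4)–Q(2,5)= Q(2,4)–Q(3,4)= Q(2,5)–Q(3,5)=  → 1/8 unlike.
Row 3: P(3,2)–Q(3,3)≠ Q(3,3)–Q(3,4)= Q(3,3)–P(4,3)≠ Q(3,4)–Q(3,5)= Q(3,4)–P(4,4)≠  → 3/5 unlike.
Row 4: Q(4,1)–P(5,1)≠ P(4,3)–P(4,4)= P(4,4)–P(5,4)=  → 1/3 unlike.
Total adjacent occupied pairs: 17; unlike-type pairs: 6.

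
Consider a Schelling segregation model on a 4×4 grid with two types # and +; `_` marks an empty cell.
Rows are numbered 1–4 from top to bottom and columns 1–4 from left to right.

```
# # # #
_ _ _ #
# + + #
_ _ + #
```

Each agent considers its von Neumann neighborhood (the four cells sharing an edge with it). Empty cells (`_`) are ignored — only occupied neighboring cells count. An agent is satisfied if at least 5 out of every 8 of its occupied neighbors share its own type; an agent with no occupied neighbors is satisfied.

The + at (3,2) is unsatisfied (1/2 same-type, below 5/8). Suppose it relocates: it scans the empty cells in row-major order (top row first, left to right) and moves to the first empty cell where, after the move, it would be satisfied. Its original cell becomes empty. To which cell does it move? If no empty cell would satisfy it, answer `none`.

Vacating (3,2). Empty cells in order:
  (2,1): 0/2 same-type → still unsatisfied.
  (2,2): 0/1 same-type → still unsatisfied.
  (2,3): 1/3 same-type → still unsatisfied.
  (4,1): 0/1 same-type → still unsatisfied.
  (4,2): 1/1 same-type → satisfied — stop here.

(4,2)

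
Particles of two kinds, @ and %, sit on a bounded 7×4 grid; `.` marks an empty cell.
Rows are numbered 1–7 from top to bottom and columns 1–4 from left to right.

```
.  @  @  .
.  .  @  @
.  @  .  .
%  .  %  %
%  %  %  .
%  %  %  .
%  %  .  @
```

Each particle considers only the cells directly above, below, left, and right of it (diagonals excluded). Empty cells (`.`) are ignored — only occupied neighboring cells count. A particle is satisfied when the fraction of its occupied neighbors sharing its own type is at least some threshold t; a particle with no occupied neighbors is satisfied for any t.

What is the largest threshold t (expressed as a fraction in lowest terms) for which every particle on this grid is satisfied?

Row 1: (1,2)@ 1/1 · (1,3)@ 2/2
Row 2: (2,3)@ 2/2 · (2,4)@ 1/1
Row 3: (3,2)@ — no occupied neighbors
Row 4: (4,1)% 1/1 · (4,3)% 2/2 · (4,4)% 1/1
Row 5: (5,1)% 3/3 · (5,2)% 3/3 · (5,3)% 3/3
Row 6: (6,1)% 3/3 · (6,2)% 4/4 · (6,3)% 2/2
Row 7: (7,1)% 2/2 · (7,2)% 2/2 · (7,4)@ — no occupied neighbors
The smallest same-type fraction is 1/1 at (1,2), which reduces to 1/1. Any threshold above that leaves this particle unsatisfied.

1/1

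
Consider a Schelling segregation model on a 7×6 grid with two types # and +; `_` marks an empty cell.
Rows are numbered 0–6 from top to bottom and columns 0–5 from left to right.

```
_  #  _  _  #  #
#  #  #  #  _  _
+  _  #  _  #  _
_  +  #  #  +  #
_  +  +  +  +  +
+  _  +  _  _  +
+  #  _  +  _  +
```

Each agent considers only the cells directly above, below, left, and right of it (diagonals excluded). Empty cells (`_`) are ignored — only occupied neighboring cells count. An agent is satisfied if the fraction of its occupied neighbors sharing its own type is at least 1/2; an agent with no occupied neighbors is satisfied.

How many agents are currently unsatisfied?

6

(0,1)# 1/1 ✓
(0,4)# 1/1 ✓
(0,5)# 1/1 ✓
(1,0)# 1/2 ✓
(1,1)# 3/3 ✓
(1,2)# 3/3 ✓
(1,3)# 1/1 ✓
(2,0)+ 0/1 ✗
(2,2)# 2/2 ✓
(2,4)# 0/1 ✗
(3,1)+ 1/2 ✓
(3,2)# 2/4 ✓
(3,3)# 1/3 ✗
(3,4)+ 1/4 ✗
(3,5)# 0/2 ✗
(4,1)+ 2/2 ✓
(4,2)+ 3/4 ✓
(4,3)+ 2/3 ✓
(4,4)+ 3/3 ✓
(4,5)+ 2/3 ✓
(5,0)+ 1/1 ✓
(5,2)+ 1/1 ✓
(5,5)+ 2/2 ✓
(6,0)+ 1/2 ✓
(6,1)# 0/1 ✗
(6,3)+ 0/0 ✓
(6,5)+ 1/1 ✓
Unsatisfied: (2,0), (2,4), (3,3), (3,4), (3,5), (6,1) — 6 in total.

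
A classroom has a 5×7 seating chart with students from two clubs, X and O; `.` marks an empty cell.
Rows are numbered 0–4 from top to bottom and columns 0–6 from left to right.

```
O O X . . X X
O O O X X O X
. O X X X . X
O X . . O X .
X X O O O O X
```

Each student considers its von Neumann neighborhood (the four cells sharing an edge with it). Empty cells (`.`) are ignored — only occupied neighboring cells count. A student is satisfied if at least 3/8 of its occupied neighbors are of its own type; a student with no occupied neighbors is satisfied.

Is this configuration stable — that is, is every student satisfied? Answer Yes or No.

No

(0,0)O 2/2 ok
(0,1)O 2/3 ok
(0,2)X 0/2 unhappy
(0,5)X 1/2 ok
(0,6)X 2/2 ok
(1,0)O 2/2 ok
(1,1)O 4/4 ok
(1,2)O 1/4 unhappy
(1,3)X 2/3 ok
(1,4)X 2/3 ok
(1,5)O 0/3 unhappy
(1,6)X 2/3 ok
(2,1)O 1/3 unhappy
(2,2)X 1/3 unhappy
(2,3)X 3/3 ok
(2,4)X 2/3 ok
(2,6)X 1/1 ok
(3,0)O 0/2 unhappy
(3,1)X 1/3 unhappy
(3,4)O 1/3 unhappy
(3,5)X 0/2 unhappy
(4,0)X 1/2 ok
(4,1)X 2/3 ok
(4,2)O 1/2 ok
(4,3)O 2/2 ok
(4,4)O 3/3 ok
(4,5)O 1/3 unhappy
(4,6)X 0/1 unhappy
For instance (0,2) has only 0/2 same-type neighbors, below 3/8.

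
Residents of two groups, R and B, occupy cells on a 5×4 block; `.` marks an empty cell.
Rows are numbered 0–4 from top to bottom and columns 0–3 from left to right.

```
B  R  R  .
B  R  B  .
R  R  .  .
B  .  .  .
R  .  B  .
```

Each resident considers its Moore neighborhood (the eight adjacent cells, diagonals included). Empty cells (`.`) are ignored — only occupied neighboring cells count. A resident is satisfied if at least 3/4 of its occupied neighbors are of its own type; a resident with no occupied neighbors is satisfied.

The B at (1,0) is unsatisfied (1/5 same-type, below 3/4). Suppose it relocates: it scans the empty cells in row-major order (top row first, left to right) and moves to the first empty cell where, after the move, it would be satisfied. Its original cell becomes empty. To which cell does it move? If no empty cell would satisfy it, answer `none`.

(2,3)

Vacating (1,0). Empty cells in order:
  (0,3): 1/2 same-type → still unsatisfied.
  (1,3): 1/2 same-type → still unsatisfied.
  (2,2): 1/3 same-type → still unsatisfied.
  (2,3): 1/1 same-type → satisfied — stop here.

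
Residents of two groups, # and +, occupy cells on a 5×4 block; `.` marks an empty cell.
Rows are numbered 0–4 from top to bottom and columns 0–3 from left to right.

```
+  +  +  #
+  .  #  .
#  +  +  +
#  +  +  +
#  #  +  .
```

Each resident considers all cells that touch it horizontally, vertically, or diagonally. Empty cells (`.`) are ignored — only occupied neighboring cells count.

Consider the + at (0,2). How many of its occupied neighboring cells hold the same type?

Occupied neighbors of (0,2): (0,1)=+, (0,3)=#, (1,2)=#.
Same type (+): 1 of 3.

1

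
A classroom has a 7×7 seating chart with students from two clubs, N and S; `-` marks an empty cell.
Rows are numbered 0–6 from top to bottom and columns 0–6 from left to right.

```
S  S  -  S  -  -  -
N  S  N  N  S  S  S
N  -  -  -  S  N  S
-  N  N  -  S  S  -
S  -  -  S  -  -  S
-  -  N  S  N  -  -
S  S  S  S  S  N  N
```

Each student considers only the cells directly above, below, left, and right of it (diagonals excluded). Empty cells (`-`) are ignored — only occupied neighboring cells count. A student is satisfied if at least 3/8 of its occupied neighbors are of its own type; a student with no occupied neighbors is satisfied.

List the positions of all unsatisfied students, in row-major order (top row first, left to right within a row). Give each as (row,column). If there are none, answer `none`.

Row 0: (0,0)S 1/2 satisfied · (0,1)S 2/2 satisfied · (0,3)S 0/1 not
Row 1: (1,0)N 1/3 not · (1,1)S 1/3 not · (1,2)N 1/2 satisfied · (1,3)N 1/3 not · (1,4)S 2/3 satisfied · (1,5)S 2/3 satisfied · (1,6)S 2/2 satisfied
Row 2: (2,0)N 1/1 satisfied · (2,4)S 2/3 satisfied · (2,5)N 0/4 not · (2,6)S 1/2 satisfied
Row 3: (3,1)N 1/1 satisfied · (3,2)N 1/1 satisfied · (3,4)S 2/2 satisfied · (3,5)S 1/2 satisfied
Row 4: (4,0)S 0/0 satisfied · (4,3)S 1/1 satisfied · (4,6)S 0/0 satisfied
Row 5: (5,2)N 0/2 not · (5,3)S 2/4 satisfied · (5,4)N 0/2 not
Row 6: (6,0)S 1/1 satisfied · (6,1)S 2/2 satisfied · (6,2)S 2/3 satisfied · (6,3)S 3/3 satisfied · (6,4)S 1/3 not · (6,5)N 1/2 satisfied · (6,6)N 1/1 satisfied

(0,3), (1,0), (1,1), (1,3), (2,5), (5,2), (5,4), (6,4)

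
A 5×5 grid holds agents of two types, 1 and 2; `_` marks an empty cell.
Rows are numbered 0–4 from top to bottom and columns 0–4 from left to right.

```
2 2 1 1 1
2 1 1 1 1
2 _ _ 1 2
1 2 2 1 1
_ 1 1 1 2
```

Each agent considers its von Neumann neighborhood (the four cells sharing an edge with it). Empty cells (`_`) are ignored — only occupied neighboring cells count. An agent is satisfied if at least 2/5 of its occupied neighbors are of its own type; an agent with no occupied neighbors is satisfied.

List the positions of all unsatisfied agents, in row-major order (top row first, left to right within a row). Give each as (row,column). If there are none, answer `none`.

(0,0)2 2/2 ok
(0,1)2 1/3 unhappy
(0,2)1 2/3 ok
(0,3)1 3/3 ok
(0,4)1 2/2 ok
(1,0)2 2/3 ok
(1,1)1 1/3 unhappy
(1,2)1 3/3 ok
(1,3)1 4/4 ok
(1,4)1 2/3 ok
(2,0)2 1/2 ok
(2,3)1 2/3 ok
(2,4)2 0/3 unhappy
(3,0)1 0/2 unhappy
(3,1)2 1/3 unhappy
(3,2)2 1/3 unhappy
(3,3)1 3/4 ok
(3,4)1 1/3 unhappy
(4,1)1 1/2 ok
(4,2)1 2/3 ok
(4,3)1 2/3 ok
(4,4)2 0/2 unhappy

(0,1), (1,1), (2,4), (3,0), (3,1), (3,2), (3,4), (4,4)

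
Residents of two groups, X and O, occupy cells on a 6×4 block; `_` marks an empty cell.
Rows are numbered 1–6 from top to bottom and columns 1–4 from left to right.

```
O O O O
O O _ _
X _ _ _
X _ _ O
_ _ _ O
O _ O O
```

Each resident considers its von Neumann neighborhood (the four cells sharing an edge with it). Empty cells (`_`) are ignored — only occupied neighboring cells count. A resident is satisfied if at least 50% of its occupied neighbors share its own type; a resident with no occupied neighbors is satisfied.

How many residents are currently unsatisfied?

Row 1: (1,1)O 2/2 ok · (1,2)O 3/3 ok · (1,3)O 2/2 ok · (1,4)O 1/1 ok
Row 2: (2,1)O 2/3 ok · (2,2)O 2/2 ok
Row 3: (3,1)X 1/2 ok
Row 4: (4,1)X 1/1 ok · (4,4)O 1/1 ok
Row 5: (5,4)O 2/2 ok
Row 6: (6,1)O 0/0 ok · (6,3)O 1/1 ok · (6,4)O 2/2 ok
Every one meets the threshold.

0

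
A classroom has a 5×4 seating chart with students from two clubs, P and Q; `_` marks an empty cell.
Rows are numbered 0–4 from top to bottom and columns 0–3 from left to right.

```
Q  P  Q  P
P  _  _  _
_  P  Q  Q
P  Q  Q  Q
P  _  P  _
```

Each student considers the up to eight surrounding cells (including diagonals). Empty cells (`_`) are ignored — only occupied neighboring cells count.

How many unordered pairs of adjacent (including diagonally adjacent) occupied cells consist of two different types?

Scan each occupied cell's neighbors to the right and below (and the two forward diagonals) so each pair is counted once.
From row 0: 4 unlike of 5 pairs (running 4/5).
From row 1: 0 unlike of 1 pairs (running 4/6).
From row 2: 3 unlike of 10 pairs (running 7/16).
From row 3: 5 unlike of 8 pairs (running 12/24).
Total adjacent occupied pairs: 24; unlike-type pairs: 12.

12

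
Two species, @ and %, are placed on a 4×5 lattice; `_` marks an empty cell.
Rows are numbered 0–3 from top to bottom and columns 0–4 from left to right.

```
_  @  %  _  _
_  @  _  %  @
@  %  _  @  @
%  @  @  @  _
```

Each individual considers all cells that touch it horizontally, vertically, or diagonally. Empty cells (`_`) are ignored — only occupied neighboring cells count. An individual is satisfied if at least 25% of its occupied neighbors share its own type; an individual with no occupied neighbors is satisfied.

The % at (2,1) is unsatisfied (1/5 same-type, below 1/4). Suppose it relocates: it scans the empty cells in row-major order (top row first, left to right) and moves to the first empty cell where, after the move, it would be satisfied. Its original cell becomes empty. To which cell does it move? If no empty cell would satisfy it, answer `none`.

(0,3)

Vacating (2,1). Empty cells in order:
  (0,0): 0/2 same-type → still unsatisfied.
  (0,3): 2/3 same-type → satisfied — stop here.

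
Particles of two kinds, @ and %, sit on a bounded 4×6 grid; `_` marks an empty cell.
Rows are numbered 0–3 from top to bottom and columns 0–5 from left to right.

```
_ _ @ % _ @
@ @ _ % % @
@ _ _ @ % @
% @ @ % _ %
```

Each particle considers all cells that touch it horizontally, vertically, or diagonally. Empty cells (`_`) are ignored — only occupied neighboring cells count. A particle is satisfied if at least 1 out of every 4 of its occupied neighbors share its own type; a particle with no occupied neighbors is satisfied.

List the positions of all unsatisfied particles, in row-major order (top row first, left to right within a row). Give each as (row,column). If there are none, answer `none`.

(2,3), (3,0)

Row 0: (0,2)@ 1/3 satisfied · (0,3)% 2/3 satisfied · (0,5)@ 1/2 satisfied
Row 1: (1,0)@ 2/2 satisfied · (1,1)@ 3/3 satisfied · (1,3)% 3/5 satisfied · (1,4)% 3/7 satisfied · (1,5)@ 2/4 satisfied
Row 2: (2,0)@ 3/4 satisfied · (2,3)@ 1/5 not · (2,4)% 4/7 satisfied · (2,5)@ 1/4 satisfied
Row 3: (3,0)% 0/2 not · (3,1)@ 2/3 satisfied · (3,2)@ 2/3 satisfied · (3,3)% 1/3 satisfied · (3,5)% 1/2 satisfied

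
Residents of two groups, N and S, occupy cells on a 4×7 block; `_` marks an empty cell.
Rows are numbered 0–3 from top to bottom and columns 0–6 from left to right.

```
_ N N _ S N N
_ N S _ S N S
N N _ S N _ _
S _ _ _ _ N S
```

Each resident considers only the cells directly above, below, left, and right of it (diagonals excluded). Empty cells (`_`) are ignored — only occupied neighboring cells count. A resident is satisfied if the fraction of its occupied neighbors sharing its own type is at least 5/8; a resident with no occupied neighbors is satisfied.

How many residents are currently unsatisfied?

Row 0: (0,1)N 2/2 ✓ · (0,2)N 1/2 ✗ · (0,4)S 1/2 ✗ · (0,5)N 2/3 ✓ · (0,6)N 1/2 ✗
Row 1: (1,1)N 2/3 ✓ · (1,2)S 0/2 ✗ · (1,4)S 1/3 ✗ · (1,5)N 1/3 ✗ · (1,6)S 0/2 ✗
Row 2: (2,0)N 1/2 ✗ · (2,1)N 2/2 ✓ · (2,3)S 0/1 ✗ · (2,4)N 0/2 ✗
Row 3: (3,0)S 0/1 ✗ · (3,5)N 0/1 ✗ · (3,6)S 0/1 ✗
Unsatisfied: (0,2), (0,4), (0,6), (1,2), (1,4), (1,5), (1,6), (2,0), (2,3), (2,4), (3,0), (3,5), (3,6) — 13 in total.

13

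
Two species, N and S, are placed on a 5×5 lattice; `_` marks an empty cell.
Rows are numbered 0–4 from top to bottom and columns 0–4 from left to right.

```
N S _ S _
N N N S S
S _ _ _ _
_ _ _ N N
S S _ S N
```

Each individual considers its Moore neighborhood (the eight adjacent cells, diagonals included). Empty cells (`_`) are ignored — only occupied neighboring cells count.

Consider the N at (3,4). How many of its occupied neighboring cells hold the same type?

Occupied neighbors of (3,4): (3,3)=N, (4,3)=S, (4,4)=N.
Same type (N): 2 of 3.

2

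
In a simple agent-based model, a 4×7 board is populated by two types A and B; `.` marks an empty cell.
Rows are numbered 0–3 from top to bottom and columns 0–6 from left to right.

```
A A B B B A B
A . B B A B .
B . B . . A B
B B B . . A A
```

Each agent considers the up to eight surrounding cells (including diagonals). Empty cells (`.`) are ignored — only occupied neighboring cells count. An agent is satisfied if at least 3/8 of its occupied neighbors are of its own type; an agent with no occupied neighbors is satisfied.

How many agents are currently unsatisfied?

(0,0)A 2/2 satisfied
(0,1)A 2/4 satisfied
(0,2)B 3/4 satisfied
(0,3)B 4/5 satisfied
(0,4)B 3/5 satisfied
(0,5)A 1/4 not
(0,6)B 1/2 satisfied
(1,0)A 2/3 satisfied
(1,2)B 4/5 satisfied
(1,3)B 5/6 satisfied
(1,4)A 2/6 not
(1,5)B 3/6 satisfied
(2,0)B 2/3 satisfied
(2,2)B 4/4 satisfied
(2,5)A 3/5 satisfied
(2,6)B 1/4 not
(3,0)B 2/2 satisfied
(3,1)B 4/4 satisfied
(3,2)B 2/2 satisfied
(3,5)A 2/3 satisfied
(3,6)A 2/3 satisfied
Unsatisfied: (0,5), (1,4), (2,6) — 3 in total.

3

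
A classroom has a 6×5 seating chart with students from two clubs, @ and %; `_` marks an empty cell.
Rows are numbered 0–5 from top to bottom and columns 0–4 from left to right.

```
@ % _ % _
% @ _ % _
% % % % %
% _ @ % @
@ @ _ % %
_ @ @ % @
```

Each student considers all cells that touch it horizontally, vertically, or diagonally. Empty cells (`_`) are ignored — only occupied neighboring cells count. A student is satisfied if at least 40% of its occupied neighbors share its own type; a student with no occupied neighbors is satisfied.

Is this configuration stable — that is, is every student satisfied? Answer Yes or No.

No

Row 0: (0,0)@ 1/3 ✗ · (0,1)% 1/3 ✗ · (0,3)% 1/1 ✓
Row 1: (1,0)% 3/5 ✓ · (1,1)@ 1/6 ✗ · (1,3)% 4/4 ✓
Row 2: (2,0)% 3/4 ✓ · (2,1)% 4/6 ✓ · (2,2)% 4/6 ✓ · (2,3)% 4/6 ✓ · (2,4)% 3/4 ✓
Row 3: (3,0)% 2/4 ✓ · (3,2)@ 1/6 ✗ · (3,3)% 5/7 ✓ · (3,4)@ 0/5 ✗
Row 4: (4,0)@ 2/3 ✓ · (4,1)@ 4/5 ✓ · (4,3)% 3/7 ✓ · (4,4)% 3/5 ✓
Row 5: (5,1)@ 3/3 ✓ · (5,2)@ 2/4 ✓ · (5,3)% 2/4 ✓ · (5,4)@ 0/3 ✗
For instance (0,0) has only 1/3 same-type neighbors, below 2/5.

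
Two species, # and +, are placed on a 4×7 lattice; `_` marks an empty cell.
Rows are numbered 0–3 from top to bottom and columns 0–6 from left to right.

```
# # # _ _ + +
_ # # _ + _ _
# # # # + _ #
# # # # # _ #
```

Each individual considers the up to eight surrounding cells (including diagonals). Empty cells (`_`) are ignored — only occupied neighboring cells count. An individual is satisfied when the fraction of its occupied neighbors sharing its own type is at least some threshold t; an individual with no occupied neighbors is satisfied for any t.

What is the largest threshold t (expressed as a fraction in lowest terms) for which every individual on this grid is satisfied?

1/4

(0,0)# 2/2
(0,1)# 4/4
(0,2)# 3/3
(0,5)+ 2/2
(0,6)+ 1/1
(1,1)# 7/7
(1,2)# 6/6
(1,4)+ 2/3
(2,0)# 4/4
(2,1)# 7/7
(2,2)# 7/7
(2,3)# 5/7
(2,4)+ 1/4
(2,6)# 1/1
(3,0)# 3/3
(3,1)# 5/5
(3,2)# 5/5
(3,3)# 4/5
(3,4)# 2/3
(3,6)# 1/1
The smallest same-type fraction is 1/4 at (2,4), which reduces to 1/4. Any threshold above that leaves this individual unsatisfied.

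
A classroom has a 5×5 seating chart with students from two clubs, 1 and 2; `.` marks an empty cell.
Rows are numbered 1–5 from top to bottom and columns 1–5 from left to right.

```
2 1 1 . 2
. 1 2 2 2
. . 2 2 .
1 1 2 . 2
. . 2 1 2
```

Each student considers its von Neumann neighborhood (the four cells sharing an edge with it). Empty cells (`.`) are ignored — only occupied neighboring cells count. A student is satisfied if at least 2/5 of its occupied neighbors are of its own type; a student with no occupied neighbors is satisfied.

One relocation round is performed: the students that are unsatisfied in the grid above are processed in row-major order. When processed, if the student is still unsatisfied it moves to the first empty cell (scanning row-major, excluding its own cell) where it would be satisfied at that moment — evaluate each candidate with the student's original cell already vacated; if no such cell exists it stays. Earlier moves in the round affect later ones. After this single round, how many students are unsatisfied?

1

Initially unsatisfied (in order): (1,1), (5,4).
  (1,1) → (1,4).
  (5,4) → (1,1).
Resulting grid:
1 1 1 2 2
. 1 2 2 2
. . 2 2 .
1 1 2 . 2
. . 2 . 2
Unsatisfied now: (1,3).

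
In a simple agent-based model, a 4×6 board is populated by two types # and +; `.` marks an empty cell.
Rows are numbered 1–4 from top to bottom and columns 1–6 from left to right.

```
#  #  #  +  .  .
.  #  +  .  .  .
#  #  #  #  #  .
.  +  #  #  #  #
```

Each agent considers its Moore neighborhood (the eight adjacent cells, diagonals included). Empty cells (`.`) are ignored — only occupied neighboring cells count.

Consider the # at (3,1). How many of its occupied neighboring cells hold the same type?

2

Occupied neighbors of (3,1): (2,2)=#, (3,2)=#, (4,2)=+.
Same type (#): 2 of 3.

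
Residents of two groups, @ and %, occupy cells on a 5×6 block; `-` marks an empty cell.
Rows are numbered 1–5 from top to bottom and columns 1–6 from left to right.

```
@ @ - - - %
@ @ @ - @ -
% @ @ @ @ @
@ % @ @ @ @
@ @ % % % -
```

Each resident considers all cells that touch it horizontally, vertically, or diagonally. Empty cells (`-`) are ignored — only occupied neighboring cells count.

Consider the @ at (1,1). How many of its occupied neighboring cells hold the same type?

Occupied neighbors of (1,1): (1,2)=@, (2,1)=@, (2,2)=@.
Same type (@): 3 of 3.

3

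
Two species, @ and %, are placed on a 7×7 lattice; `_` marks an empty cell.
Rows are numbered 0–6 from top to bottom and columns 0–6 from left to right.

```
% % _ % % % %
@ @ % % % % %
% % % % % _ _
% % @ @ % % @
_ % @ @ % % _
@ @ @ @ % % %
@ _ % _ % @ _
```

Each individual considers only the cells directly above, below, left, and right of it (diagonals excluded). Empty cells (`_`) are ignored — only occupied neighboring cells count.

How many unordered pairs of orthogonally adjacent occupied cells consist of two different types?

Scan each occupied cell's neighbors to the right and below so each pair is counted once.
Row 0: %(0,0)–%(0,1)= %(0,0)–@(1,0)≠ %(0,1)–@(1,1)≠ %(0,3)–%(0,4)= %(0,3)–%(1,3)= %(0,4)–%(0,5)= %(0,4)–%(1,4)= %(0,5)–%(0,6)= %(0,5)–%(1,5)= %(0,6)–%(1,6)=  → 2/10 unlike.
Row 1: @(1,0)–@(1,1)= @(1,0)–%(2,0)≠ @(1,1)–%(1,2)≠ @(1,1)–%(2,1)≠ %(1,2)–%(1,3)= %(1,2)–%(2,2)= %(1,3)–%(1,4)= %(1,3)–%(2,3)= %(1,4)–%(1,5)= %(1,4)–%(2,4)= %(1,5)–%(1,6)=  → 3/11 unlike.
Row 2: %(2,0)–%(2,1)= %(2,0)–%(3,0)= %(2,1)–%(2,2)= %(2,1)–%(3,1)= %(2,2)–%(2,3)= %(2,2)–@(3,2)≠ %(2,3)–%(2,4)= %(2,3)–@(3,3)≠ %(2,4)–%(3,4)=  → 2/9 unlike.
Row 3: %(3,0)–%(3,1)= %(3,1)–@(3,2)≠ %(3,1)–%(4,1)= @(3,2)–@(3,3)= @(3,2)–@(4,2)= @(3,3)–%(3,4)≠ @(3,3)–@(4,3)= %(3,4)–%(3,5)= %(3,4)–%(4,4)= %(3,5)–@(3,6)≠ %(3,5)–%(4,5)=  → 3/11 unlike.
Row 4: %(4,1)–@(4,2)≠ %(4,1)–@(5,1)≠ @(4,2)–@(4,3)= @(4,2)–@(5,2)= @(4,3)–%(4,4)≠ @(4,3)–@(5,3)= %(4,4)–%(4,5)= %(4,4)–%(5,4)= %(4,5)–%(5,5)=  → 3/9 unlike.
Row 5: @(5,0)–@(5,1)= @(5,0)–@(6,0)= @(5,1)–@(5,2)= @(5,2)–@(5,3)= @(5,2)–%(6,2)≠ @(5,3)–%(5,4)≠ %(5,4)–%(5,5)= %(5,4)–%(6,4)= %(5,5)–%(5,6)= %(5,5)–@(6,5)≠  → 3/10 unlike.
Row 6: %(6,4)–@(6,5)≠  → 1/1 unlike.
Total adjacent occupied pairs: 61; unlike-type pairs: 17.

17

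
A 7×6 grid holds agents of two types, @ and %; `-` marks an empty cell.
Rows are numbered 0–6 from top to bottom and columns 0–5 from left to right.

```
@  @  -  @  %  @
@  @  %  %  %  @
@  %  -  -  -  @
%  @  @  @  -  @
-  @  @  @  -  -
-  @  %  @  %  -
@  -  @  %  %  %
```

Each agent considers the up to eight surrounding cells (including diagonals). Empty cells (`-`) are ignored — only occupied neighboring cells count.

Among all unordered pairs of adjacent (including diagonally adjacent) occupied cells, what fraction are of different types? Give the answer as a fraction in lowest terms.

5/12

Scan each occupied cell's neighbors to the right and below (and the two forward diagonals) so each pair is counted once.
Row 0: @(0,0)–@(0,1)= @(0,0)–@(1,0)= @(0,0)–@(1,1)= @(0,1)–@(1,1)= @(0,1)–%(1,2)≠ @(0,1)–@(1,0)= @(0,3)–%(0,4)≠ @(0,3)–%(1,3)≠ @(0,3)–%(1,4)≠ @(0,3)–%(1,2)≠ %(0,4)–@(0,5)≠ %(0,4)–%(1,4)= %(0,4)–@(1,5)≠ %(0,4)–%(1,3)= @(0,5)–@(1,5)= @(0,5)–%(1,4)≠  → 8/16 unlike.
Row 1: @(1,0)–@(1,1)= @(1,0)–@(2,0)= @(1,0)–%(2,1)≠ @(1,1)–%(1,2)≠ @(1,1)–%(2,1)≠ @(1,1)–@(2,0)= %(1,2)–%(1,3)= %(1,2)–%(2,1)= %(1,3)–%(1,4)= %(1,4)–@(1,5)≠ %(1,4)–@(2,5)≠ @(1,5)–@(2,5)=  → 5/12 unlike.
Row 2: @(2,0)–%(2,1)≠ @(2,0)–%(3,0)≠ @(2,0)–@(3,1)= %(2,1)–@(3,1)≠ %(2,1)–@(3,2)≠ %(2,1)–%(3,0)= @(2,5)–@(3,5)=  → 4/7 unlike.
Row 3: %(3,0)–@(3,1)≠ %(3,0)–@(4,1)≠ @(3,1)–@(3,2)= @(3,1)–@(4,1)= @(3,1)–@(4,2)= @(3,2)–@(3,3)= @(3,2)–@(4,2)= @(3,2)–@(4,3)= @(3,2)–@(4,1)= @(3,3)–@(4,3)= @(3,3)–@(4,2)=  → 2/11 unlike.
Row 4: @(4,1)–@(4,2)= @(4,1)–@(5,1)= @(4,1)–%(5,2)≠ @(4,2)–@(4,3)= @(4,2)–%(5,2)≠ @(4,2)–@(5,3)= @(4,2)–@(5,1)= @(4,3)–@(5,3)= @(4,3)–%(5,4)≠ @(4,3)–%(5,2)≠  → 4/10 unlike.
Row 5: @(5,1)–%(5,2)≠ @(5,1)–@(6,2)= @(5,1)–@(6,0)= %(5,2)–@(5,3)≠ %(5,2)–@(6,2)≠ %(5,2)–%(6,3)= @(5,3)–%(5,4)≠ @(5,3)–%(6,3)≠ @(5,3)–%(6,4)≠ @(5,3)–@(6,2)= %(5,4)–%(6,4)= %(5,4)–%(6,5)= %(5,4)–%(6,3)=  → 6/13 unlike.
Row 6: @(6,2)–%(6,3)≠ %(6,3)–%(6,4)= %(6,4)–%(6,5)=  → 1/3 unlike.
Total adjacent occupied pairs: 72; unlike-type pairs: 30.
30/72 reduces to 5/12.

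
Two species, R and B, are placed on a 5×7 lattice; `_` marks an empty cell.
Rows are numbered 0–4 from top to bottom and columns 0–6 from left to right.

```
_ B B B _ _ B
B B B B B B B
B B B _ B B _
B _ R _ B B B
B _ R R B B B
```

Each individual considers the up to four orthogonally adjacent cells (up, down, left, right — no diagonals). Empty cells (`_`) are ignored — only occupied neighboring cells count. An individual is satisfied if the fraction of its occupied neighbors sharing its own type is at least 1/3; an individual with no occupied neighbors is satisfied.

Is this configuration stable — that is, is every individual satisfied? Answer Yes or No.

Yes

Row 0: (0,1)B 2/2 ✓ · (0,2)B 3/3 ✓ · (0,3)B 2/2 ✓ · (0,6)B 1/1 ✓
Row 1: (1,0)B 2/2 ✓ · (1,1)B 4/4 ✓ · (1,2)B 4/4 ✓ · (1,3)B 3/3 ✓ · (1,4)B 3/3 ✓ · (1,5)B 3/3 ✓ · (1,6)B 2/2 ✓
Row 2: (2,0)B 3/3 ✓ · (2,1)B 3/3 ✓ · (2,2)B 2/3 ✓ · (2,4)B 3/3 ✓ · (2,5)B 3/3 ✓
Row 3: (3,0)B 2/2 ✓ · (3,2)R 1/2 ✓ · (3,4)B 3/3 ✓ · (3,5)B 4/4 ✓ · (3,6)B 2/2 ✓
Row 4: (4,0)B 1/1 ✓ · (4,2)R 2/2 ✓ · (4,3)R 1/2 ✓ · (4,4)B 2/3 ✓ · (4,5)B 3/3 ✓ · (4,6)B 2/2 ✓
All meet the threshold, so the configuration is stable.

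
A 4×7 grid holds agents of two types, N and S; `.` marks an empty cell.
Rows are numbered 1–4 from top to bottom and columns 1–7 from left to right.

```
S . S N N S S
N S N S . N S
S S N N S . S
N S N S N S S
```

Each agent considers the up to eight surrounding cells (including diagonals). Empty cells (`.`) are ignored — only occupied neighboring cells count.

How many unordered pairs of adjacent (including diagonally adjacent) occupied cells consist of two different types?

Scan each occupied cell's neighbors to the right and below (and the two forward diagonals) so each pair is counted once.
Row 1: S(1,1)–N(2,1)≠ S(1,1)–S(2,2)= S(1,3)–N(1,4)≠ S(1,3)–N(2,3)≠ S(1,3)–S(2,4)= S(1,3)–S(2,2)= N(1,4)–N(1,5)= N(1,4)–S(2,4)≠ N(1,4)–N(2,3)= N(1,5)–S(1,6)≠ N(1,5)–N(2,6)= N(1,5)–S(2,4)≠ S(1,6)–S(1,7)= S(1,6)–N(2,6)≠ S(1,6)–S(2,7)= S(1,7)–S(2,7)= S(1,7)–N(2,6)≠  → 8/17 unlike.
Row 2: N(2,1)–S(2,2)≠ N(2,1)–S(3,1)≠ N(2,1)–S(3,2)≠ S(2,2)–N(2,3)≠ S(2,2)–S(3,2)= S(2,2)–N(3,3)≠ S(2,2)–S(3,1)= N(2,3)–S(2,4)≠ N(2,3)–N(3,3)= N(2,3)–N(3,4)= N(2,3)–S(3,2)≠ S(2,4)–N(3,4)≠ S(2,4)–S(3,5)= S(2,4)–N(3,3)≠ N(2,6)–S(2,7)≠ N(2,6)–S(3,7)≠ N(2,6)–S(3,5)≠ S(2,7)–S(3,7)=  → 12/18 unlike.
Row 3: S(3,1)–S(3,2)= S(3,1)–N(4,1)≠ S(3,1)–S(4,2)= S(3,2)–N(3,3)≠ S(3,2)–S(4,2)= S(3,2)–N(4,3)≠ S(3,2)–N(4,1)≠ N(3,3)–N(3,4)= N(3,3)–N(4,3)= N(3,3)–S(4,4)≠ N(3,3)–S(4,2)≠ N(3,4)–S(3,5)≠ N(3,4)–S(4,4)≠ N(3,4)–N(4,5)= N(3,4)–N(4,3)= S(3,5)–N(4,5)≠ S(3,5)–S(4,6)= S(3,5)–S(4,4)= S(3,7)–S(4,7)= S(3,7)–S(4,6)=  → 9/20 unlike.
Row 4: N(4,1)–S(4,2)≠ S(4,2)–N(4,3)≠ N(4,3)–S(4,4)≠ S(4,4)–N(4,5)≠ N(4,5)–S(4,6)≠ S(4,6)–S(4,7)=  → 5/6 unlike.
Total adjacent occupied pairs: 61; unlike-type pairs: 34.

34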